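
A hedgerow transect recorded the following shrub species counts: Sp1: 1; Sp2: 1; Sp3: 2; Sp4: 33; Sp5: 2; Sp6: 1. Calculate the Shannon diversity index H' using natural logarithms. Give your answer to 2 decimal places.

0.73

Total N = 1+1+2+33+2+1 = 40, so the proportions are 0.025, 0.025, 0.05, 0.825, 0.05, 0.025 (working shown to 4 dp, full precision carried).
Each pᵢ ln pᵢ term: 0.025×(-3.6889)=-0.0922, 0.025×(-3.6889)=-0.0922, 0.05×(-2.9957)=-0.1498, 0.825×(-0.1924)=-0.1587, 0.05×(-2.9957)=-0.1498, 0.025×(-3.6889)=-0.0922.
Sum = -0.7349, so H' = 0.73.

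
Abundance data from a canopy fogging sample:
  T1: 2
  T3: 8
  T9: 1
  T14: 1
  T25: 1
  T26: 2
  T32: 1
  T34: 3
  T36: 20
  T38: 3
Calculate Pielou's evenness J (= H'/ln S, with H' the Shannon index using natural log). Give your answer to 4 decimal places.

Total N = 2+8+1+1+1+2+1+3+20+3 = 42, so the proportions are 0.047619, 0.190476, 0.02381, 0.02381, 0.02381, 0.047619, 0.02381, 0.071429, 0.47619, 0.071429 (working shown to 6 dp, full precision carried).
H' = −Σ pᵢ ln pᵢ = −((-0.144977) + (-0.315853) + (-0.088992) + (-0.088992) + (-0.088992) + (-0.144977) + (-0.088992) + (-0.188504) + (-0.353303) + (-0.188504)) = 1.692088.
With S = 10 species, ln S = 2.302585, so J = 1.692088/2.302585 = 0.734864, i.e. 0.7349 to 4 decimal places.

0.7349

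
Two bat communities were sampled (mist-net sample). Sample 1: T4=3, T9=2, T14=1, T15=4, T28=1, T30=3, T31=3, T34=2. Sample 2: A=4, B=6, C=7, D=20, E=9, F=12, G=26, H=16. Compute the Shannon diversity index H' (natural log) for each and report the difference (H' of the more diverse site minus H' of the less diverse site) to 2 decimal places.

Sample 1: N=19, proportions 0.1579, 0.1053, 0.0526, 0.2105, 0.0526, 0.1579, 0.1579, 0.1053, giving H' = 1.9863 (working shown to 4 dp, full precision carried).
Sample 2: N=100, proportions 0.04, 0.06, 0.07, 0.2, 0.09, 0.12, 0.26, 0.16, giving H' = 1.9202.
Difference = |1.9863 − 1.9202| = 0.0661, i.e. 0.07 to 2 decimal places.

0.07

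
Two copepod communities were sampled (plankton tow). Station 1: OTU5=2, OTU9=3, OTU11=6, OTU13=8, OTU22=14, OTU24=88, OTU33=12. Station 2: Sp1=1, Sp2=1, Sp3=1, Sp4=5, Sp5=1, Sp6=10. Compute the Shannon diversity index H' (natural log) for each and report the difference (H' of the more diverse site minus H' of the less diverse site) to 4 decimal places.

Station 1: N=133, proportions 0.015038, 0.022556, 0.045113, 0.06015, 0.105263, 0.661654, 0.090226, giving H' = 1.184789 (working shown to 6 dp, full precision carried).
Station 2: N=19, proportions 0.052632, 0.052632, 0.052632, 0.263158, 0.052632, 0.526316, giving H' = 1.309016.
Difference = |1.184789 − 1.309016| = 0.124227, i.e. 0.1242 to 4 decimal places.

0.1242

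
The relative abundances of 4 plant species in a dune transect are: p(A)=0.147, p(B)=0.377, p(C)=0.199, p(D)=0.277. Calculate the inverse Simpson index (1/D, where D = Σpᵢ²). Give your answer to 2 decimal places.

3.57

D = 0.147² + 0.377² + 0.199² + 0.277² = 0.021609 + 0.142129 + 0.039601 + 0.076729 = 0.280068 (working shown to 6 dp, full precision carried).
So 1/D = 3.5706, i.e. 3.57 to 2 decimal places.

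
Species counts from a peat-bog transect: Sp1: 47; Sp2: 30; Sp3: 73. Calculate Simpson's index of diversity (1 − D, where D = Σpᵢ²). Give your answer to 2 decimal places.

0.62

Total N = 47+30+73 = 150, so the proportions are 0.31333, 0.2, 0.48667 (working shown to 5 dp, full precision carried).
D = 0.31333² + 0.2² + 0.48667² = 0.09818 + 0.04000 + 0.23684 = 0.37502.
So 1 − D = 0.62498, i.e. 0.62 to 2 decimal places.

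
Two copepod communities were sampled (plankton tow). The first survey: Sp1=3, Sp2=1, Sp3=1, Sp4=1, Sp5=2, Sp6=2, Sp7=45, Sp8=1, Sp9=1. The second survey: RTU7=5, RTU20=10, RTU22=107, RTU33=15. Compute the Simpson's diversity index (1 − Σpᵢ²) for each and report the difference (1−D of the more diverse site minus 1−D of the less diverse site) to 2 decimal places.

0.00

The first survey: N=57, proportions 0.0526, 0.0175, 0.0175, 0.0175, 0.0351, 0.0351, 0.7895, 0.0175, 0.0175, giving 1−D = 0.3700 (working shown to 4 dp, full precision carried).
The second survey: N=137, proportions 0.0365, 0.073, 0.781, 0.1095, giving 1−D = 0.3714.
Difference = |0.3700 − 0.3714| = 0.0014, i.e. 0.00 to 2 decimal places.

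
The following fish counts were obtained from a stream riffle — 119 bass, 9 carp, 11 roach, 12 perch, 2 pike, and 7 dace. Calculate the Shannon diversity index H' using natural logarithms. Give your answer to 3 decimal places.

Total N = 119+9+11+12+2+7 = 160, so the proportions are 0.74375, 0.05625, 0.06875, 0.075, 0.0125, 0.04375 (working shown to 5 dp, full precision carried).
Each pᵢ ln pᵢ term: 0.74375×(-0.29605)=-0.22019, 0.05625×(-2.87795)=-0.16188, 0.06875×(-2.67728)=-0.18406, 0.075×(-2.59027)=-0.19427, 0.0125×(-4.38203)=-0.05478, 0.04375×(-3.12926)=-0.13691.
Sum = -0.95209, so H' = 0.952.

0.952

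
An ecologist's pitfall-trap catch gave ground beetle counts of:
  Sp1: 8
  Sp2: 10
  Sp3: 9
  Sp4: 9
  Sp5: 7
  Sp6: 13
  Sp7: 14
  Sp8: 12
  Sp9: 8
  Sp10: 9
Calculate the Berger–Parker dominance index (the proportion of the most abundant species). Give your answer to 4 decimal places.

0.1414

Total N = 8+10+9+9+7+13+14+12+8+9 = 99, so the proportions are 0.080808, 0.10101, 0.090909, 0.090909, 0.070707, 0.131313, 0.141414, 0.121212, 0.080808, 0.090909 (working shown to 6 dp, full precision carried).
The largest proportion is 0.141414, i.e. d = 0.1414 to 4 decimal places.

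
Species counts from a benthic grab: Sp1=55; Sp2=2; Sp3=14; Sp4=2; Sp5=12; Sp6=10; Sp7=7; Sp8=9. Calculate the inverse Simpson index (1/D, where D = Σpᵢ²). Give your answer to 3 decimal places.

3.420

Total N = 55+2+14+2+12+10+7+9 = 111, so the proportions are 0.4954955, 0.018018, 0.1261261, 0.018018, 0.1081081, 0.0900901, 0.0630631, 0.0810811 (working shown to 7 dp, full precision carried).
D = 0.4954955² + 0.018018² + 0.1261261² + 0.018018² + 0.1081081² + 0.0900901² + 0.0630631² + 0.0810811² = 0.2455158 + 0.0003246 + 0.0159078 + 0.0003246 + 0.0116874 + 0.0081162 + 0.0039769 + 0.0065741 = 0.2924276.
So 1/D = 3.41965, i.e. 3.420 to 3 decimal places.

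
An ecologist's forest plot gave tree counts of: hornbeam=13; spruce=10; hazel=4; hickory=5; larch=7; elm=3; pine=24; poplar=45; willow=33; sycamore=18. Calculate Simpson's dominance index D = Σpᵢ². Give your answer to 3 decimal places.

0.167

Total N = 13+10+4+5+7+3+24+45+33+18 = 162, so the proportions are 0.08025, 0.06173, 0.02469, 0.03086, 0.04321, 0.01852, 0.14815, 0.27778, 0.2037, 0.11111 (working shown to 5 dp, full precision carried).
D = 0.08025² + 0.06173² + 0.02469² + 0.03086² + 0.04321² + 0.01852² + 0.14815² + 0.27778² + 0.2037² + 0.11111² = 0.00644 + 0.00381 + 0.00061 + 0.00095 + 0.00187 + 0.00034 + 0.02195 + 0.07716 + 0.04150 + 0.01235 = 0.16697.
To 3 decimal places, D = 0.167.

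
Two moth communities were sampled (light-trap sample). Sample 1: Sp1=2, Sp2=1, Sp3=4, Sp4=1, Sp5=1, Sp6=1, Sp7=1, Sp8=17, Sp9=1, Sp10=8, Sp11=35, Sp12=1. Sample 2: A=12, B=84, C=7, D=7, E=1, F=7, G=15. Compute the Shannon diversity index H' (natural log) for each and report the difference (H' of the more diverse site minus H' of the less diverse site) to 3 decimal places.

Sample 1: N=73, proportions 0.0274, 0.0137, 0.05479, 0.0137, 0.0137, 0.0137, 0.0137, 0.23288, 0.0137, 0.10959, 0.47945, 0.0137, giving H' = 1.60322 (working shown to 5 dp, full precision carried).
Sample 2: N=133, proportions 0.09023, 0.63158, 0.05263, 0.05263, 0.00752, 0.05263, 0.11278, giving H' = 1.25507.
Difference = |1.60322 − 1.25507| = 0.34815, i.e. 0.348 to 3 decimal places.

0.348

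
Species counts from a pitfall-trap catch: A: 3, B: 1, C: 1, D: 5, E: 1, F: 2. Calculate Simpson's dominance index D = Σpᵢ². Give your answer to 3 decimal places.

0.243

Total N = 3+1+1+5+1+2 = 13, so the proportions are 0.23077, 0.07692, 0.07692, 0.38462, 0.07692, 0.15385 (working shown to 5 dp, full precision carried).
D = 0.23077² + 0.07692² + 0.07692² + 0.38462² + 0.07692² + 0.15385² = 0.05325 + 0.00592 + 0.00592 + 0.14793 + 0.00592 + 0.02367 = 0.24260.
To 3 decimal places, D = 0.243.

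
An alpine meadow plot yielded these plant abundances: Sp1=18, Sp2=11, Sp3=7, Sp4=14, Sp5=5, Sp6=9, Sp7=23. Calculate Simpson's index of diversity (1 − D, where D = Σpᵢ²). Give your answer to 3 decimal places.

0.825

Total N = 18+11+7+14+5+9+23 = 87, so the proportions are 0.2069, 0.12644, 0.08046, 0.16092, 0.05747, 0.10345, 0.26437 (working shown to 5 dp, full precision carried).
D = 0.2069² + 0.12644² + 0.08046² + 0.16092² + 0.05747² + 0.10345² + 0.26437² = 0.04281 + 0.01599 + 0.00647 + 0.02590 + 0.00330 + 0.01070 + 0.06989 = 0.17506.
So 1 − D = 0.82494, i.e. 0.825 to 3 decimal places.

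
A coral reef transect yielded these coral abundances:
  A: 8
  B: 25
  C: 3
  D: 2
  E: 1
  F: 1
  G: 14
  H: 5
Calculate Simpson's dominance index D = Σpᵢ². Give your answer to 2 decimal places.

Total N = 8+25+3+2+1+1+14+5 = 59, so the proportions are 0.1356, 0.4237, 0.0508, 0.0339, 0.0169, 0.0169, 0.2373, 0.0847 (working shown to 4 dp, full precision carried).
D = 0.1356² + 0.4237² + 0.0508² + 0.0339² + 0.0169² + 0.0169² + 0.2373² + 0.0847² = 0.0184 + 0.1795 + 0.0026 + 0.0011 + 0.0003 + 0.0003 + 0.0563 + 0.0072 = 0.2657.
To 2 decimal places, D = 0.27.

0.27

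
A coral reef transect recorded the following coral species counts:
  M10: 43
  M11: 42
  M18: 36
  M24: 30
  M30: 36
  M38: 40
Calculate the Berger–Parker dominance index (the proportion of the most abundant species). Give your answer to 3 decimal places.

0.189

Total N = 43+42+36+30+36+40 = 227, so the proportions are 0.18943, 0.18502, 0.15859, 0.13216, 0.15859, 0.17621 (working shown to 5 dp, full precision carried).
The largest proportion is 0.18943, i.e. d = 0.189 to 3 decimal places.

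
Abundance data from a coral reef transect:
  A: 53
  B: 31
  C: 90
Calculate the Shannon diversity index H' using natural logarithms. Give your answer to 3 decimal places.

Total N = 53+31+90 = 174, so the proportions are 0.3046, 0.17816, 0.51724 (working shown to 5 dp, full precision carried).
Each pᵢ ln pᵢ term: 0.3046×(-1.18876)=-0.36209, 0.17816×(-1.72507)=-0.30734, 0.51724×(-0.65925)=-0.34099.
Sum = -1.01042, so H' = 1.010.

1.010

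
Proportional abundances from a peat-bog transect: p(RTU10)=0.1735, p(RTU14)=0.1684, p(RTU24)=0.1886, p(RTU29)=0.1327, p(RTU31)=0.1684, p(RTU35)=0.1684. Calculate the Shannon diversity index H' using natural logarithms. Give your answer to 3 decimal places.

1.786

Each pᵢ ln pᵢ term (working shown to 5 dp, full precision carried): 0.1735×(-1.75158)=-0.30390, 0.1684×(-1.78141)=-0.29999, 0.1886×(-1.66813)=-0.31461, 0.1327×(-2.01966)=-0.26801, 0.1684×(-1.78141)=-0.29999, 0.1684×(-1.78141)=-0.29999.
Sum = -1.78649, so H' = 1.786.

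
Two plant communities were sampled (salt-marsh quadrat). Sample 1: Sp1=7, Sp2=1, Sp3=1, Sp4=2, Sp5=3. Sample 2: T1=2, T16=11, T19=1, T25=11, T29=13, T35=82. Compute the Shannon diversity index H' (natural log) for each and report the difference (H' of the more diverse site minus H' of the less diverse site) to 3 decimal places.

0.284

Sample 1: N=14, proportions 0.5, 0.071429, 0.071429, 0.142857, 0.214286, giving H' = 1.331664 (working shown to 6 dp, full precision carried).
Sample 2: N=120, proportions 0.016667, 0.091667, 0.008333, 0.091667, 0.108333, 0.683333, giving H' = 1.047197.
Difference = |1.331664 − 1.047197| = 0.284467, i.e. 0.284 to 3 decimal places.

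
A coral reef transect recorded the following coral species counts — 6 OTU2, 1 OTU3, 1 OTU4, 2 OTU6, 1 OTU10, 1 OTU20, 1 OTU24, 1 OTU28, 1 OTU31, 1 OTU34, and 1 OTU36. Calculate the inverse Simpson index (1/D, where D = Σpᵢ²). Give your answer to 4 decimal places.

Total N = 6+1+1+2+1+1+1+1+1+1+1 = 17, so the proportions are 0.35294118, 0.05882353, 0.05882353, 0.11764706, 0.05882353, 0.05882353, 0.05882353, 0.05882353, 0.05882353, 0.05882353, 0.05882353 (working shown to 8 dp, full precision carried).
D = 0.35294118² + 0.05882353² + 0.05882353² + 0.11764706² + 0.05882353² + 0.05882353² + 0.05882353² + 0.05882353² + 0.05882353² + 0.05882353² + 0.05882353² = 0.12456747 + 0.00346021 + 0.00346021 + 0.01384083 + 0.00346021 + 0.00346021 + 0.00346021 + 0.00346021 + 0.00346021 + 0.00346021 + 0.00346021 = 0.16955017.
So 1/D = 5.897959, i.e. 5.8980 to 4 decimal places.

5.8980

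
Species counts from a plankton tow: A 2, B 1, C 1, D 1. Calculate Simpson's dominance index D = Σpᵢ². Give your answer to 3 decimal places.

Total N = 2+1+1+1 = 5, so the proportions are 0.4, 0.2, 0.2, 0.2 (working shown to 5 dp, full precision carried).
D = 0.4² + 0.2² + 0.2² + 0.2² = 0.16000 + 0.04000 + 0.04000 + 0.04000 = 0.28000.
To 3 decimal places, D = 0.280.

0.280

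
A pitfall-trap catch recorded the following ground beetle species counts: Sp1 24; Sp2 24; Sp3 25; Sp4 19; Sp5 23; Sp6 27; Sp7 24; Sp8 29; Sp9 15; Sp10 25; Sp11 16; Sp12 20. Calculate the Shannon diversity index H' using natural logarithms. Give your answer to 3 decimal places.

2.468

Total N = 24+24+25+19+23+27+24+29+15+25+16+20 = 271, so the proportions are 0.08856, 0.08856, 0.09225, 0.07011, 0.08487, 0.09963, 0.08856, 0.10701, 0.05535, 0.09225, 0.05904, 0.0738 (working shown to 5 dp, full precision carried).
Each pᵢ ln pᵢ term: 0.08856×(-2.42406)=-0.21468, 0.08856×(-2.42406)=-0.21468, 0.09225×(-2.38324)=-0.21986, 0.07011×(-2.65768)=-0.18633, 0.08487×(-2.46662)=-0.20934, 0.09963×(-2.30628)=-0.22978, 0.08856×(-2.42406)=-0.21468, 0.10701×(-2.23482)=-0.23915, 0.05535×(-2.89407)=-0.16019, 0.09225×(-2.38324)=-0.21986, 0.05904×(-2.82953)=-0.16706, 0.0738×(-2.60639)=-0.19235.
Sum = -2.46795, so H' = 2.468.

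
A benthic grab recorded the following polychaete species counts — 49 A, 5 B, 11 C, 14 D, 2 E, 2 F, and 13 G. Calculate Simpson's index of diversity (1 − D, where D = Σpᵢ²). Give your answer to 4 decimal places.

Total N = 49+5+11+14+2+2+13 = 96, so the proportions are 0.510417, 0.052083, 0.114583, 0.145833, 0.020833, 0.020833, 0.135417 (working shown to 6 dp, full precision carried).
D = 0.510417² + 0.052083² + 0.114583² + 0.145833² + 0.020833² + 0.020833² + 0.135417² = 0.260525 + 0.002713 + 0.013129 + 0.021267 + 0.000434 + 0.000434 + 0.018338 = 0.316840.
So 1 − D = 0.683160, i.e. 0.6832 to 4 decimal places.

0.6832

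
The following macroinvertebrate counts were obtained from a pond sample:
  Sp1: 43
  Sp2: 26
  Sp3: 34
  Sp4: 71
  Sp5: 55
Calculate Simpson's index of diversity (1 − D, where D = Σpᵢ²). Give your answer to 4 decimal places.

Total N = 43+26+34+71+55 = 229, so the proportions are 0.187773, 0.113537, 0.148472, 0.310044, 0.240175 (working shown to 6 dp, full precision carried).
D = 0.187773² + 0.113537² + 0.148472² + 0.310044² + 0.240175² = 0.035259 + 0.012891 + 0.022044 + 0.096127 + 0.057684 = 0.224004.
So 1 − D = 0.775996, i.e. 0.7760 to 4 decimal places.

0.7760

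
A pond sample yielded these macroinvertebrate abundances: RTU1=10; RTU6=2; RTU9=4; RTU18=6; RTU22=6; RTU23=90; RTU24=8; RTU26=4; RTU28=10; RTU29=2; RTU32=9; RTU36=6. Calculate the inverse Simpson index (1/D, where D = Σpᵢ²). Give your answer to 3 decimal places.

Total N = 10+2+4+6+6+90+8+4+10+2+9+6 = 157, so the proportions are 0.0636943, 0.0127389, 0.0254777, 0.0382166, 0.0382166, 0.5732484, 0.0509554, 0.0254777, 0.0636943, 0.0127389, 0.0573248, 0.0382166 (working shown to 7 dp, full precision carried).
D = 0.0636943² + 0.0127389² + 0.0254777² + 0.0382166² + 0.0382166² + 0.5732484² + 0.0509554² + 0.0254777² + 0.0636943² + 0.0127389² + 0.0573248² + 0.0382166² = 0.0040570 + 0.0001623 + 0.0006491 + 0.0014605 + 0.0014605 + 0.3286137 + 0.0025965 + 0.0006491 + 0.0040570 + 0.0001623 + 0.0032861 + 0.0014605 = 0.3486145.
So 1/D = 2.868498, i.e. 2.868 to 3 decimal places.

2.868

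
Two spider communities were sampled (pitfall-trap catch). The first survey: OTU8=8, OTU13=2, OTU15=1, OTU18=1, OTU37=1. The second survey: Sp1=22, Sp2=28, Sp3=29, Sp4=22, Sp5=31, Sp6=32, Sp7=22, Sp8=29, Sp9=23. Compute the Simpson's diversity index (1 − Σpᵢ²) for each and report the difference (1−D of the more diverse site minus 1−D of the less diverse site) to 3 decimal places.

The first survey: N=13, proportions 0.61538, 0.15385, 0.07692, 0.07692, 0.07692, giving 1−D = 0.57988 (working shown to 5 dp, full precision carried).
The second survey: N=238, proportions 0.09244, 0.11765, 0.12185, 0.09244, 0.13025, 0.13445, 0.09244, 0.12185, 0.09664, giving 1−D = 0.88645.
Difference = |0.57988 − 0.88645| = 0.30657, i.e. 0.307 to 3 decimal places.

0.307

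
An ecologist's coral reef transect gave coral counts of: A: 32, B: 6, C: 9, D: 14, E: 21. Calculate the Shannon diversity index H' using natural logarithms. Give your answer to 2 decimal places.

Total N = 32+6+9+14+21 = 82, so the proportions are 0.3902, 0.0732, 0.1098, 0.1707, 0.2561 (working shown to 4 dp, full precision carried).
Each pᵢ ln pᵢ term: 0.3902×(-0.9410)=-0.3672, 0.0732×(-2.6150)=-0.1913, 0.1098×(-2.2095)=-0.2425, 0.1707×(-1.7677)=-0.3018, 0.2561×(-1.3622)=-0.3489.
Sum = -1.4517, so H' = 1.45.

1.45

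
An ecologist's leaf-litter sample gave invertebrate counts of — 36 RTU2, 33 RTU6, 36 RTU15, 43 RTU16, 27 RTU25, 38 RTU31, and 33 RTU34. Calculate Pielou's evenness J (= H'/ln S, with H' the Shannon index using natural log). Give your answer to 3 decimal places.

Total N = 36+33+36+43+27+38+33 = 246, so the proportions are 0.14634, 0.13415, 0.14634, 0.1748, 0.10976, 0.15447, 0.13415 (working shown to 5 dp, full precision carried).
H' = −Σ pᵢ ln pᵢ = −((-0.28124) + (-0.26948) + (-0.28124) + (-0.30487) + (-0.24251) + (-0.28851) + (-0.26948)) = 1.93732.
With S = 7 species, ln S = 1.94591, so J = 1.93732/1.94591 = 0.99559, i.e. 0.996 to 3 decimal places.

0.996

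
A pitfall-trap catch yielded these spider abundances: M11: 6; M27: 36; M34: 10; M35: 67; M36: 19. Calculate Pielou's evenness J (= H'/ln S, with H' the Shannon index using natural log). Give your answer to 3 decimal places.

Total N = 6+36+10+67+19 = 138, so the proportions are 0.04348, 0.26087, 0.07246, 0.48551, 0.13768 (working shown to 5 dp, full precision carried).
H' = −Σ pᵢ ln pᵢ = −((-0.13633) + (-0.35054) + (-0.19019) + (-0.35081) + (-0.27300)) = 1.30086.
With S = 5 species, ln S = 1.60944, so J = 1.30086/1.60944 = 0.80827, i.e. 0.808 to 3 decimal places.

0.808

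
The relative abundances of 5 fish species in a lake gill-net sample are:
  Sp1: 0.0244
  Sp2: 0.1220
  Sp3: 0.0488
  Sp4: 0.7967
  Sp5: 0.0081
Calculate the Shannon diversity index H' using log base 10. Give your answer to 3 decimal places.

Each pᵢ log₁₀ pᵢ term (working shown to 5 dp, full precision carried): 0.0244×(-1.61261)=-0.03935, 0.122×(-0.91364)=-0.11146, 0.0488×(-1.31158)=-0.06401, 0.7967×(-0.09871)=-0.07864, 0.0081×(-2.09151)=-0.01694.
Sum = -0.31040, so H' = 0.310.

0.310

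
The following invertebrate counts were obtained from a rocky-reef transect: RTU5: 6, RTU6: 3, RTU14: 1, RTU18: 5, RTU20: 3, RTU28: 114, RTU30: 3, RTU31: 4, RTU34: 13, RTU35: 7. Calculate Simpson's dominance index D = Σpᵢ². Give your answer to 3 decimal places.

0.527

Total N = 6+3+1+5+3+114+3+4+13+7 = 159, so the proportions are 0.03774, 0.01887, 0.00629, 0.03145, 0.01887, 0.71698, 0.01887, 0.02516, 0.08176, 0.04403 (working shown to 5 dp, full precision carried).
D = 0.03774² + 0.01887² + 0.00629² + 0.03145² + 0.01887² + 0.71698² + 0.01887² + 0.02516² + 0.08176² + 0.04403² = 0.00142 + 0.00036 + 0.00004 + 0.00099 + 0.00036 + 0.51406 + 0.00036 + 0.00063 + 0.00668 + 0.00194 = 0.52684.
To 3 decimal places, D = 0.527.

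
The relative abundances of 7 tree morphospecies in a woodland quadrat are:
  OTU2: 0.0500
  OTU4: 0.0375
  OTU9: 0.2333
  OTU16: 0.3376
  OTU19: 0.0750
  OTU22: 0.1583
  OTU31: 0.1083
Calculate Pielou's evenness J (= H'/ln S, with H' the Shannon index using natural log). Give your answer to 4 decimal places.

0.8766

H' = −Σ pᵢ ln pᵢ = −((-0.149787) + (-0.123128) + (-0.339552) + (-0.366598) + (-0.194270) + (-0.291789) + (-0.240735)) = 1.705857 (working shown to 6 dp, full precision carried).
With S = 7 species, ln S = 1.945910, so J = 1.705857/1.945910 = 0.876637, i.e. 0.8766 to 4 decimal places.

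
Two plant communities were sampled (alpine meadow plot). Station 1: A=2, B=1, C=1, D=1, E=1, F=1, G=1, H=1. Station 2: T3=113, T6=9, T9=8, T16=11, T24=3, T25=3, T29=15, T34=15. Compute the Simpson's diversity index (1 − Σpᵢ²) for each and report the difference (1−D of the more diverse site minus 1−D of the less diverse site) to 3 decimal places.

0.295

Station 1: N=9, proportions 0.222222, 0.111111, 0.111111, 0.111111, 0.111111, 0.111111, 0.111111, 0.111111, giving 1−D = 0.864198 (working shown to 6 dp, full precision carried).
Station 2: N=177, proportions 0.638418, 0.050847, 0.045198, 0.062147, 0.016949, 0.016949, 0.084746, 0.084746, giving 1−D = 0.568994.
Difference = |0.864198 − 0.568994| = 0.295204, i.e. 0.295 to 3 decimal places.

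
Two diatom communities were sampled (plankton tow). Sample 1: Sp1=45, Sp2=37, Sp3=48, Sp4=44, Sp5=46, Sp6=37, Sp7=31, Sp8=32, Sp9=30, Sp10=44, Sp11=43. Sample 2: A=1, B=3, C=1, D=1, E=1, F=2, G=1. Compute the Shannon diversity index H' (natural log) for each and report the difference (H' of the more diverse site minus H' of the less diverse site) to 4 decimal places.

Sample 1: N=437, proportions 0.102975, 0.084668, 0.10984, 0.100686, 0.105263, 0.084668, 0.070938, 0.073227, 0.06865, 0.100686, 0.098398, giving H' = 2.385251 (working shown to 6 dp, full precision carried).
Sample 2: N=10, proportions 0.1, 0.3, 0.1, 0.1, 0.1, 0.2, 0.1, giving H' = 1.834372.
Difference = |2.385251 − 1.834372| = 0.550879, i.e. 0.5509 to 4 decimal places.

0.5509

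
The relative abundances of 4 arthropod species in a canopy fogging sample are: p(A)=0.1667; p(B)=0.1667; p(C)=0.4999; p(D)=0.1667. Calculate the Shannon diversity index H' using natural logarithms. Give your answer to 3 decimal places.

Each pᵢ ln pᵢ term (working shown to 5 dp, full precision carried): 0.1667×(-1.79156)=-0.29865, 0.1667×(-1.79156)=-0.29865, 0.4999×(-0.69335)=-0.34660, 0.1667×(-1.79156)=-0.29865.
Sum = -1.24256, so H' = 1.243.

1.243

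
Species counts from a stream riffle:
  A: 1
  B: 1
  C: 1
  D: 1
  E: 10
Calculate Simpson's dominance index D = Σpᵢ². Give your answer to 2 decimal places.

0.53

Total N = 1+1+1+1+10 = 14, so the proportions are 0.0714, 0.0714, 0.0714, 0.0714, 0.7143 (working shown to 4 dp, full precision carried).
D = 0.0714² + 0.0714² + 0.0714² + 0.0714² + 0.7143² = 0.0051 + 0.0051 + 0.0051 + 0.0051 + 0.5102 = 0.5306.
To 2 decimal places, D = 0.53.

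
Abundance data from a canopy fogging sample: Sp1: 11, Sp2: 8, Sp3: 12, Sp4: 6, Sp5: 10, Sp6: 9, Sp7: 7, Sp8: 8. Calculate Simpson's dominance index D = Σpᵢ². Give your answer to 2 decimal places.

0.13

Total N = 11+8+12+6+10+9+7+8 = 71, so the proportions are 0.1549, 0.1127, 0.169, 0.0845, 0.1408, 0.1268, 0.0986, 0.1127 (working shown to 4 dp, full precision carried).
D = 0.1549² + 0.1127² + 0.169² + 0.0845² + 0.1408² + 0.1268² + 0.0986² + 0.1127² = 0.0240 + 0.0127 + 0.0286 + 0.0071 + 0.0198 + 0.0161 + 0.0097 + 0.0127 = 0.1307.
To 2 decimal places, D = 0.13.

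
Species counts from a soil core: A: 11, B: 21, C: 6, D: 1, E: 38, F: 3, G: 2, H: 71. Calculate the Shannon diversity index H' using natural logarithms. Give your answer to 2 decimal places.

1.46

Total N = 11+21+6+1+38+3+2+71 = 153, so the proportions are 0.0719, 0.1373, 0.0392, 0.0065, 0.2484, 0.0196, 0.0131, 0.4641 (working shown to 4 dp, full precision carried).
Each pᵢ ln pᵢ term: 0.0719×(-2.6325)=-0.1893, 0.1373×(-1.9859)=-0.2726, 0.0392×(-3.2387)=-0.1270, 0.0065×(-5.0304)=-0.0329, 0.2484×(-1.3929)=-0.3459, 0.0196×(-3.9318)=-0.0771, 0.0131×(-4.3373)=-0.0567, 0.4641×(-0.7678)=-0.3563.
Sum = -1.4577, so H' = 1.46.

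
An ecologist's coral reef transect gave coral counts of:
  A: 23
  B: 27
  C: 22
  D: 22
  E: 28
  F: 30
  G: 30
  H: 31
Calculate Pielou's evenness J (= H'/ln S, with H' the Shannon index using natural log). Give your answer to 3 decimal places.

Total N = 23+27+22+22+28+30+30+31 = 213, so the proportions are 0.10798, 0.12676, 0.10329, 0.10329, 0.13146, 0.14085, 0.14085, 0.14554 (working shown to 5 dp, full precision carried).
H' = −Σ pᵢ ln pᵢ = −((-0.24034) + (-0.26182) + (-0.23449) + (-0.23449) + (-0.26673) + (-0.27607) + (-0.27607) + (-0.28050)) = 2.07051.
With S = 8 species, ln S = 2.07944, so J = 2.07051/2.07944 = 0.99570, i.e. 0.996 to 3 decimal places.

0.996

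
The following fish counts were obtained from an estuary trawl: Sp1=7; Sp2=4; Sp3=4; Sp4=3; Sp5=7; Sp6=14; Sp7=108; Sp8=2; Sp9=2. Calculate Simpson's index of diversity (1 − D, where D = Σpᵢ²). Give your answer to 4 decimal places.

Total N = 7+4+4+3+7+14+108+2+2 = 151, so the proportions are 0.046358, 0.02649, 0.02649, 0.019868, 0.046358, 0.092715, 0.715232, 0.013245, 0.013245 (working shown to 6 dp, full precision carried).
D = 0.046358² + 0.02649² + 0.02649² + 0.019868² + 0.046358² + 0.092715² + 0.715232² + 0.013245² + 0.013245² = 0.002149 + 0.000702 + 0.000702 + 0.000395 + 0.002149 + 0.008596 + 0.511557 + 0.000175 + 0.000175 = 0.526600.
So 1 − D = 0.473400, i.e. 0.4734 to 4 decimal places.

0.4734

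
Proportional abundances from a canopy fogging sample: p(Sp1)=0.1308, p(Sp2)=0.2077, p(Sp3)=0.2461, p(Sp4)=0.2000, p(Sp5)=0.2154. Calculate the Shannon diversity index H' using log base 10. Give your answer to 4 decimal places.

Each pᵢ log₁₀ pᵢ term (working shown to 6 dp, full precision carried): 0.1308×(-0.883392)=-0.115548, 0.2077×(-0.682564)=-0.141768, 0.2461×(-0.608888)=-0.149847, 0.2×(-0.698970)=-0.139794, 0.2154×(-0.666754)=-0.143619.
Sum = -0.690576, so H' = 0.6906.

0.6906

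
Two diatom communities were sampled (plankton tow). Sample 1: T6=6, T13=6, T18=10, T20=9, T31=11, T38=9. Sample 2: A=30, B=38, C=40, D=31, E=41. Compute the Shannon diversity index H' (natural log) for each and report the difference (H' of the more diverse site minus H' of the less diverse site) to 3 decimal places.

0.165

Sample 1: N=51, proportions 0.117647, 0.117647, 0.196078, 0.176471, 0.215686, 0.176471, giving H' = 1.766064 (working shown to 6 dp, full precision carried).
Sample 2: N=180, proportions 0.166667, 0.211111, 0.222222, 0.172222, 0.227778, giving H' = 1.601127.
Difference = |1.766064 − 1.601127| = 0.164937, i.e. 0.165 to 3 decimal places.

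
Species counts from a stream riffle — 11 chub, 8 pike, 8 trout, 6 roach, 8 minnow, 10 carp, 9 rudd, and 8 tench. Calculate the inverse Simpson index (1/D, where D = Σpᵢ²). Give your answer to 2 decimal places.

Total N = 11+8+8+6+8+10+9+8 = 68, so the proportions are 0.161765, 0.117647, 0.117647, 0.088235, 0.117647, 0.147059, 0.132353, 0.117647 (working shown to 6 dp, full precision carried).
D = 0.161765² + 0.117647² + 0.117647² + 0.088235² + 0.117647² + 0.147059² + 0.132353² + 0.117647² = 0.026168 + 0.013841 + 0.013841 + 0.007785 + 0.013841 + 0.021626 + 0.017517 + 0.013841 = 0.128460.
So 1/D = 7.7845, i.e. 7.78 to 2 decimal places.

7.78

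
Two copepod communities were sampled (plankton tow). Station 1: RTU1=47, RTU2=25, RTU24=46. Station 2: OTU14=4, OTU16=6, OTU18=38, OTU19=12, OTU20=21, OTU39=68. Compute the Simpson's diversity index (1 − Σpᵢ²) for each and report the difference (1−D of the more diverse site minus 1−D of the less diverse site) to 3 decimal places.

0.053

Station 1: N=118, proportions 0.39831, 0.21186, 0.38983, giving 1−D = 0.64450 (working shown to 5 dp, full precision carried).
Station 2: N=149, proportions 0.02685, 0.04027, 0.25503, 0.08054, 0.14094, 0.45638, giving 1−D = 0.69799.
Difference = |0.64450 − 0.69799| = 0.05349, i.e. 0.053 to 3 decimal places.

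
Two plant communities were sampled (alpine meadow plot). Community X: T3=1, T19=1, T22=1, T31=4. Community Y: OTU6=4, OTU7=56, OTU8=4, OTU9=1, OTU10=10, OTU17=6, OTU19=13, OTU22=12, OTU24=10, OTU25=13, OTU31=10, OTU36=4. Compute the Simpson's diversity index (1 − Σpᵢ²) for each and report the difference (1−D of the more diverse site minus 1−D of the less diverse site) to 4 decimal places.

Community X: N=7, proportions 0.142857, 0.142857, 0.142857, 0.571429, giving 1−D = 0.612245 (working shown to 6 dp, full precision carried).
Community Y: N=143, proportions 0.027972, 0.391608, 0.027972, 0.006993, 0.06993, 0.041958, 0.090909, 0.083916, 0.06993, 0.090909, 0.06993, 0.027972, giving 1−D = 0.804245.
Difference = |0.612245 − 0.804245| = 0.192000, i.e. 0.1920 to 4 decimal places.

0.1920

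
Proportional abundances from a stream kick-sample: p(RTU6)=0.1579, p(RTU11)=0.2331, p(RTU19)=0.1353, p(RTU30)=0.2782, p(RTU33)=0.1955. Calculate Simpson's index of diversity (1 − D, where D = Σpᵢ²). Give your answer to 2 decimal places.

D = 0.1579² + 0.2331² + 0.1353² + 0.2782² + 0.1955² = 0.0249 + 0.0543 + 0.0183 + 0.0774 + 0.0382 = 0.2132 (working shown to 4 dp, full precision carried).
So 1 − D = 0.7868, i.e. 0.79 to 2 decimal places.

0.79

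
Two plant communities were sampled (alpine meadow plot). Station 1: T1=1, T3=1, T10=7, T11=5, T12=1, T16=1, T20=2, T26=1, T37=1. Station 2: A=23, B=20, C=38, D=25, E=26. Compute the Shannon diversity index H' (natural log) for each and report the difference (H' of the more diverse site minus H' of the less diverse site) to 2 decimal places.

Station 1: N=20, proportions 0.05, 0.05, 0.35, 0.25, 0.05, 0.05, 0.1, 0.05, 0.05, giving H' = 1.8430 (working shown to 4 dp, full precision carried).
Station 2: N=132, proportions 0.1742, 0.1515, 0.2879, 0.1894, 0.197, giving H' = 1.5840.
Difference = |1.8430 − 1.5840| = 0.2590, i.e. 0.26 to 2 decimal places.

0.26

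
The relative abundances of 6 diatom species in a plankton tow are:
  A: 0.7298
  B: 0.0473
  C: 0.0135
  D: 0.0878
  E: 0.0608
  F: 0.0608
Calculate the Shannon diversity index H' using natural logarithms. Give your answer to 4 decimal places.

0.9864

Each pᵢ ln pᵢ term (working shown to 6 dp, full precision carried): 0.7298×(-0.314985)=-0.229876, 0.0473×(-3.051245)=-0.144324, 0.0135×(-4.305066)=-0.058118, 0.0878×(-2.432694)=-0.213591, 0.0608×(-2.800165)=-0.170250, 0.0608×(-2.800165)=-0.170250.
Sum = -0.986409, so H' = 0.9864.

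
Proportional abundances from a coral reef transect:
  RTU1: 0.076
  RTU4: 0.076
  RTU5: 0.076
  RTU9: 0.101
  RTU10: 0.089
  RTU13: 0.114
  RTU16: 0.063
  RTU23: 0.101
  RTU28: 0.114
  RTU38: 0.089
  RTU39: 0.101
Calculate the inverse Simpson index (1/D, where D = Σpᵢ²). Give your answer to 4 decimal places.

D = 0.076² + 0.076² + 0.076² + 0.101² + 0.089² + 0.114² + 0.063² + 0.101² + 0.114² + 0.089² + 0.101² = 0.005776000 + 0.005776000 + 0.005776000 + 0.010201000 + 0.007921000 + 0.012996000 + 0.003969000 + 0.010201000 + 0.012996000 + 0.007921000 + 0.010201000 = 0.093734000 (working shown to 9 dp, full precision carried).
So 1/D = 10.668487, i.e. 10.6685 to 4 decimal places.

10.6685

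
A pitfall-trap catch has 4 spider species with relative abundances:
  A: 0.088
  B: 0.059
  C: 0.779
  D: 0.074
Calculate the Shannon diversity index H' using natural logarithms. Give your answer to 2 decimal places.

0.77

Each pᵢ ln pᵢ term (working shown to 4 dp, full precision carried): 0.088×(-2.4304)=-0.2139, 0.059×(-2.8302)=-0.1670, 0.779×(-0.2497)=-0.1946, 0.074×(-2.6037)=-0.1927.
Sum = -0.7681, so H' = 0.77.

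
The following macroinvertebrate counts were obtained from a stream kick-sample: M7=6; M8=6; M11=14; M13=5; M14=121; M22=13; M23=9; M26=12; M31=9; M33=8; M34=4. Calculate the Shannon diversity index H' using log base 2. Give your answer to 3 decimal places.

2.315

Total N = 6+6+14+5+121+13+9+12+9+8+4 = 207, so the proportions are 0.02899, 0.02899, 0.06763, 0.02415, 0.58454, 0.0628, 0.04348, 0.05797, 0.04348, 0.03865, 0.01932 (working shown to 5 dp, full precision carried).
Each pᵢ log₂ pᵢ term: 0.02899×(-5.10852)=-0.14807, 0.02899×(-5.10852)=-0.14807, 0.06763×(-3.88613)=-0.26283, 0.02415×(-5.37156)=-0.12975, 0.58454×(-0.77462)=-0.45280, 0.0628×(-3.99305)=-0.25077, 0.04348×(-4.52356)=-0.19668, 0.05797×(-4.10852)=-0.23818, 0.04348×(-4.52356)=-0.19668, 0.03865×(-4.69349)=-0.18139, 0.01932×(-5.69349)=-0.11002.
Sum = -2.31523, so H' = 2.315.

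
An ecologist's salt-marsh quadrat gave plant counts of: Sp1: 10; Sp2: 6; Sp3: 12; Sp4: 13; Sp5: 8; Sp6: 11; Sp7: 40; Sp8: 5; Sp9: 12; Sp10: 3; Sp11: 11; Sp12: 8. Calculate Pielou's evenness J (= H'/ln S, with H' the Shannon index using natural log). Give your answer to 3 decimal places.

Total N = 10+6+12+13+8+11+40+5+12+3+11+8 = 139, so the proportions are 0.07194, 0.04317, 0.08633, 0.09353, 0.05755, 0.07914, 0.28777, 0.03597, 0.08633, 0.02158, 0.07914, 0.05755 (working shown to 5 dp, full precision carried).
H' = −Σ pᵢ ln pᵢ = −((-0.18934) + (-0.13566) + (-0.21147) + (-0.22161) + (-0.16432) + (-0.20074) + (-0.35844) + (-0.11961) + (-0.21147) + (-0.08279) + (-0.20074) + (-0.16432)) = 2.26051.
With S = 12 species, ln S = 2.48491, so J = 2.26051/2.48491 = 0.90969, i.e. 0.910 to 3 decimal places.

0.910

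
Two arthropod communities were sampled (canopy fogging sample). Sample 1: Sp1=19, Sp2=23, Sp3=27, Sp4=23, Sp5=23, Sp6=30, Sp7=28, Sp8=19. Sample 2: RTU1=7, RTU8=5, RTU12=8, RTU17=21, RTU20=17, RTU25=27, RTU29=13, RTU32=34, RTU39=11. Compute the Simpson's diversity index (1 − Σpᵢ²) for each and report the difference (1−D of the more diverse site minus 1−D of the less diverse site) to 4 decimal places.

0.0207

Sample 1: N=192, proportions 0.098958, 0.119792, 0.140625, 0.119792, 0.119792, 0.15625, 0.145833, 0.098958, giving 1−D = 0.871908 (working shown to 6 dp, full precision carried).
Sample 2: N=143, proportions 0.048951, 0.034965, 0.055944, 0.146853, 0.118881, 0.188811, 0.090909, 0.237762, 0.076923, giving 1−D = 0.851191.
Difference = |0.871908 − 0.851191| = 0.020717, i.e. 0.0207 to 4 decimal places.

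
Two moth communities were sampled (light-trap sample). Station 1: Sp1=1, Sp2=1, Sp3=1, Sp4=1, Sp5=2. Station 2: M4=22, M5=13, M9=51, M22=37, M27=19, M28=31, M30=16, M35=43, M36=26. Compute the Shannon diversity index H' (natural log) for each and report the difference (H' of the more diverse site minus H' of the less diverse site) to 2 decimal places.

0.55

Station 1: N=6, proportions 0.1667, 0.1667, 0.1667, 0.1667, 0.3333, giving H' = 1.5607 (working shown to 4 dp, full precision carried).
Station 2: N=258, proportions 0.0853, 0.0504, 0.1977, 0.1434, 0.0736, 0.1202, 0.062, 0.1667, 0.1008, giving H' = 2.1085.
Difference = |1.5607 − 2.1085| = 0.5478, i.e. 0.55 to 2 decimal places.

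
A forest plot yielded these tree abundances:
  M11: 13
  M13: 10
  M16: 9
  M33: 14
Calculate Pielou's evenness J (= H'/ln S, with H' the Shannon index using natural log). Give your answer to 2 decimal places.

Total N = 13+10+9+14 = 46, so the proportions are 0.2826, 0.2174, 0.1957, 0.3043 (working shown to 4 dp, full precision carried).
H' = −Σ pᵢ ln pᵢ = −((-0.3571) + (-0.3318) + (-0.3192) + (-0.3620)) = 1.3701.
With S = 4 species, ln S = 1.3863, so J = 1.3701/1.3863 = 0.9883, i.e. 0.99 to 2 decimal places.

0.99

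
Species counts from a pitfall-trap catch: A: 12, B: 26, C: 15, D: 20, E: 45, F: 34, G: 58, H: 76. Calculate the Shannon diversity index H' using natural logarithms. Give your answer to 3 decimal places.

Total N = 12+26+15+20+45+34+58+76 = 286, so the proportions are 0.04196, 0.09091, 0.05245, 0.06993, 0.15734, 0.11888, 0.2028, 0.26573 (working shown to 5 dp, full precision carried).
Each pᵢ ln pᵢ term: 0.04196×(-3.17109)=-0.13305, 0.09091×(-2.39790)=-0.21799, 0.05245×(-2.94794)=-0.15461, 0.06993×(-2.66026)=-0.18603, 0.15734×(-1.84933)=-0.29098, 0.11888×(-2.12963)=-0.25317, 0.2028×(-1.59555)=-0.32357, 0.26573×(-1.32526)=-0.35217.
Sum = -1.91158, so H' = 1.912.

1.912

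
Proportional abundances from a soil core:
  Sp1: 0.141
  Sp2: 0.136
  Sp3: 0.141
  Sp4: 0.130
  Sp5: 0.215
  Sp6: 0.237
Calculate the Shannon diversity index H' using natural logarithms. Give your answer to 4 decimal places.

1.7607

Each pᵢ ln pᵢ term (working shown to 6 dp, full precision carried): 0.141×(-1.958995)=-0.276218, 0.136×(-1.995100)=-0.271334, 0.141×(-1.958995)=-0.276218, 0.13×(-2.040221)=-0.265229, 0.215×(-1.537117)=-0.330480, 0.237×(-1.439695)=-0.341208.
Sum = -1.760687, so H' = 1.7607.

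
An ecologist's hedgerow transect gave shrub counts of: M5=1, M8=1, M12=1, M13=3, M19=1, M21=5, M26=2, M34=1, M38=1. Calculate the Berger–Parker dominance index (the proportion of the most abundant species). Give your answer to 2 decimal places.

0.31

Total N = 1+1+1+3+1+5+2+1+1 = 16, so the proportions are 0.0625, 0.0625, 0.0625, 0.1875, 0.0625, 0.3125, 0.125, 0.0625, 0.0625 (working shown to 4 dp, full precision carried).
The largest proportion is 0.3125, i.e. d = 0.31 to 2 decimal places.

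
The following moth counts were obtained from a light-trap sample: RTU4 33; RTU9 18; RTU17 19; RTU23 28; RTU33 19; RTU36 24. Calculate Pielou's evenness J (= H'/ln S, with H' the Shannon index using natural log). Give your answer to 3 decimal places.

Total N = 33+18+19+28+19+24 = 141, so the proportions are 0.23404, 0.12766, 0.13475, 0.19858, 0.13475, 0.17021 (working shown to 5 dp, full precision carried).
H' = −Σ pᵢ ln pᵢ = −((-0.33989) + (-0.26277) + (-0.27009) + (-0.32102) + (-0.27009) + (-0.30140)) = 1.76525.
With S = 6 species, ln S = 1.79176, so J = 1.76525/1.79176 = 0.98520, i.e. 0.985 to 3 decimal places.

0.985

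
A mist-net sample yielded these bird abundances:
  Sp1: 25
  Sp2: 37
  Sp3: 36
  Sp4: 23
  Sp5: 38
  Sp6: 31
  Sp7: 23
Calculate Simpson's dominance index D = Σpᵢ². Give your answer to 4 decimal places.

0.1488

Total N = 25+37+36+23+38+31+23 = 213, so the proportions are 0.117371, 0.173709, 0.169014, 0.107981, 0.178404, 0.14554, 0.107981 (working shown to 6 dp, full precision carried).
D = 0.117371² + 0.173709² + 0.169014² + 0.107981² + 0.178404² + 0.14554² + 0.107981² = 0.013776 + 0.030175 + 0.028566 + 0.011660 + 0.031828 + 0.021182 + 0.011660 = 0.148846.
To 4 decimal places, D = 0.1488.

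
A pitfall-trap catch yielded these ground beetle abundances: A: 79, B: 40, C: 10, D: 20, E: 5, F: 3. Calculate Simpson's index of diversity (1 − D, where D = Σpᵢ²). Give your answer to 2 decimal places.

0.66

Total N = 79+40+10+20+5+3 = 157, so the proportions are 0.5032, 0.2548, 0.0637, 0.1274, 0.0318, 0.0191 (working shown to 4 dp, full precision carried).
D = 0.5032² + 0.2548² + 0.0637² + 0.1274² + 0.0318² + 0.0191² = 0.2532 + 0.0649 + 0.0041 + 0.0162 + 0.0010 + 0.0004 = 0.3398.
So 1 − D = 0.6602, i.e. 0.66 to 2 decimal places.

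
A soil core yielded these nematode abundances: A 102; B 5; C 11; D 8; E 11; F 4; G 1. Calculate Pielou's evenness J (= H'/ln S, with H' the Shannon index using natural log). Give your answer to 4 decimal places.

0.5392

Total N = 102+5+11+8+11+4+1 = 142, so the proportions are 0.71831, 0.035211, 0.077465, 0.056338, 0.077465, 0.028169, 0.007042 (working shown to 6 dp, full precision carried).
H' = −Σ pᵢ ln pᵢ = −((-0.237656) + (-0.117831) + (-0.198150) + (-0.162050) + (-0.198150) + (-0.100550) + (-0.034900)) = 1.049286.
With S = 7 species, ln S = 1.945910, so J = 1.049286/1.945910 = 0.539226, i.e. 0.5392 to 4 decimal places.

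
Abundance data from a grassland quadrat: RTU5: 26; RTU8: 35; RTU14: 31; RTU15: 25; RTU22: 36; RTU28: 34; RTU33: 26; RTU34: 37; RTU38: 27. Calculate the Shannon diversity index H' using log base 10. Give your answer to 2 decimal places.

0.95

Total N = 26+35+31+25+36+34+26+37+27 = 277, so the proportions are 0.0939, 0.1264, 0.1119, 0.0903, 0.13, 0.1227, 0.0939, 0.1336, 0.0975 (working shown to 4 dp, full precision carried).
Each pᵢ log₁₀ pᵢ term: 0.0939×(-1.0275)=-0.0964, 0.1264×(-0.8984)=-0.1135, 0.1119×(-0.9511)=-0.1064, 0.0903×(-1.0445)=-0.0943, 0.13×(-0.8862)=-0.1152, 0.1227×(-0.9110)=-0.1118, 0.0939×(-1.0275)=-0.0964, 0.1336×(-0.8743)=-0.1168, 0.0975×(-1.0111)=-0.0986.
Sum = -0.9495, so H' = 0.95.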